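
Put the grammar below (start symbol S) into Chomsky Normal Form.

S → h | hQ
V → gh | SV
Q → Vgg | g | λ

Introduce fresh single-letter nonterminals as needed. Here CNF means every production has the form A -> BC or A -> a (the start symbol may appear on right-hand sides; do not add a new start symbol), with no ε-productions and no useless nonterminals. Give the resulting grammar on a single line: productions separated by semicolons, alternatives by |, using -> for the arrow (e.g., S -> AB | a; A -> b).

Nullable: {Q}; after ε-elimination: S -> h | hQ; Q -> g | Vgg; V -> SV | gh.
No unit productions to eliminate.
TERM: introduce A -> g, B -> h and substitute in every rule of length ≥2.
BIN: Q -> VAA becomes Q -> VC, C -> AA.

S -> h | BQ; A -> g; B -> h; C -> AA; Q -> g | VC; V -> AB | SV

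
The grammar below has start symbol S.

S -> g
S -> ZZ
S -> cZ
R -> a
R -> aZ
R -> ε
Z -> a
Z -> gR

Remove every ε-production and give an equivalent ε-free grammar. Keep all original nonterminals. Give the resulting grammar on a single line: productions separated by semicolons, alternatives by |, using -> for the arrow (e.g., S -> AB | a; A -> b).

S -> g | ZZ | cZ; R -> a | aZ; Z -> a | g | gR

Nullable set: {R}.
Drop R -> ε.
Z -> gR: R nullable, giving g | gR.
Unchanged (no nullable symbols): S -> ZZ; S -> cZ; S -> g; R -> a; R -> aZ; Z -> a.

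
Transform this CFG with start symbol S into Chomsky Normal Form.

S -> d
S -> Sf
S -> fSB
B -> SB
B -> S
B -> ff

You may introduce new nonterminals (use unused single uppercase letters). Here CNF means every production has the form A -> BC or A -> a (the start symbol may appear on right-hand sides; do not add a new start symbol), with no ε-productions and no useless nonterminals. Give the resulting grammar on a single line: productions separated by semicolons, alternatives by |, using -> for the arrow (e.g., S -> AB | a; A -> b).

No ε-productions.
After unit-elimination: S -> d | Sf | fSB; B -> d | SB | Sf | ff | fSB.
TERM: introduce A -> f and substitute in every rule of length ≥2.
BIN: B -> ASB becomes B -> AC, C -> SB; S -> ASB becomes S -> AD, D -> SB.

S -> d | AD | SA; A -> f; B -> d | AA | AC | SA | SB; C -> SB; D -> SB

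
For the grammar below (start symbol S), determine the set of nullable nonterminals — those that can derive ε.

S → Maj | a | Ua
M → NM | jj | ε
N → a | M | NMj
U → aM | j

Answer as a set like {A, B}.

Directly nullable (have an ε-rule): {M}.
N is nullable via N -> M (every symbol on the right is already known nullable).
Not nullable: S, U — each has a terminal in every rule's right-hand side or depends on a non-nullable symbol.

{M, N}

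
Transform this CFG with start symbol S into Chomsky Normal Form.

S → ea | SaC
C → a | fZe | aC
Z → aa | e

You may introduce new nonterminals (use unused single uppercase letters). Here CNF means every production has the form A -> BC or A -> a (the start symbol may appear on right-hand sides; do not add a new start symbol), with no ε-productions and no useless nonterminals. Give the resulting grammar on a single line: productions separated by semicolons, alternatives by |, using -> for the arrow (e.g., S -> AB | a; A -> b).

No ε-productions.
No unit productions to eliminate.
TERM: introduce A -> a, D -> e, B -> f and substitute in every rule of length ≥2.
BIN: C -> BZD becomes C -> BE, E -> ZD; S -> SAC becomes S -> SF, F -> AC.

S -> DA | SF; A -> a; B -> f; C -> a | AC | BE; D -> e; E -> ZD; F -> AC; Z -> e | AA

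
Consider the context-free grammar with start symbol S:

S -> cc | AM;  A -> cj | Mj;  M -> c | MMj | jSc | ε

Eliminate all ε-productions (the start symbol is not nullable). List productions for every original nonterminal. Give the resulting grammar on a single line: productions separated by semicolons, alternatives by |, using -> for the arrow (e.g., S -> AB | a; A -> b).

S -> A | AM | cc; A -> j | Mj | cj; M -> c | j | Mj | MMj | jSc

Nullable set: {M}.
S -> AM: M nullable, giving A | AM.
A -> Mj: M nullable, giving Mj | j.
Drop M -> ε.
M -> MMj: M, M nullable, giving MMj | Mj | j.
Unchanged (no nullable symbols): S -> cc; A -> cj; M -> c; M -> jSc.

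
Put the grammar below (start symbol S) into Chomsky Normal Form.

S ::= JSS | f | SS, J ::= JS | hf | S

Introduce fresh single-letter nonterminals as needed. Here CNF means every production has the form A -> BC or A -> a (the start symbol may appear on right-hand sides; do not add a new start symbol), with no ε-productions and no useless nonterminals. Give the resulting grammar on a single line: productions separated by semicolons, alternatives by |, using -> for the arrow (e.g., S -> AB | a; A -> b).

S -> f | JD | SS; A -> h; B -> f; C -> SS; D -> SS; J -> f | AB | JC | JS | SS

No ε-productions.
After unit-elimination: S -> f | SS | JSS; J -> f | JS | SS | hf | JSS.
TERM: introduce B -> f, A -> h and substitute in every rule of length ≥2.
BIN: J -> JSS becomes J -> JC, C -> SS; S -> JSS becomes S -> JD, D -> SS.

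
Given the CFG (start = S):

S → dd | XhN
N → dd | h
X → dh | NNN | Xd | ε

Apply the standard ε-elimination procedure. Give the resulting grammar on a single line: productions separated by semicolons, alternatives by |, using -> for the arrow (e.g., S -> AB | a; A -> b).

Nullable set: {X}.
S -> XhN: X nullable, giving XhN | hN.
Drop X -> ε.
X -> Xd: X nullable, giving Xd | d.
Unchanged (no nullable symbols): S -> dd; N -> dd; N -> h; X -> NNN; X -> dh.

S -> dd | hN | XhN; N -> h | dd; X -> d | Xd | dh | NNN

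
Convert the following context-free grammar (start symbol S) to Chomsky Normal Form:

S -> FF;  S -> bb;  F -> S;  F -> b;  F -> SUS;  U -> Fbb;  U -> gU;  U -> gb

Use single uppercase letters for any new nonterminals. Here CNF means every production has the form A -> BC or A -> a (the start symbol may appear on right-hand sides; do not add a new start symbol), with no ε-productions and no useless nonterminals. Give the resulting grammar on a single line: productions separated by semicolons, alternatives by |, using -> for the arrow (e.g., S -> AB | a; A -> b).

S -> AA | FF; A -> b; B -> g; C -> US; D -> AA; F -> b | AA | FF | SC; U -> BA | BU | FD

No ε-productions.
After unit-elimination: S -> FF | bb; F -> b | FF | bb | SUS; U -> gU | gb | Fbb.
TERM: introduce A -> b, B -> g and substitute in every rule of length ≥2.
BIN: F -> SUS becomes F -> SC, C -> US; U -> FAA becomes U -> FD, D -> AA.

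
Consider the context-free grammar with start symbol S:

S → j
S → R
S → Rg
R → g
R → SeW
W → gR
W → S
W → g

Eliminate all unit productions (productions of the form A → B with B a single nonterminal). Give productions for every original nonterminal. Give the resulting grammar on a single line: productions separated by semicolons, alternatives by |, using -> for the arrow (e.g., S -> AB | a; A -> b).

Unit productions: S->R, W->S.
Unit pairs (A ⇒* B via units): (S,R), (W,R), (W,S).
S: inherits non-unit rules of {R, S} → Rg | SeW | g | j.
R: inherits non-unit rules of {R} → SeW | g.
W: inherits non-unit rules of {R, S, W} → Rg | SeW | g | gR | j.

S -> g | j | Rg | SeW; R -> g | SeW; W -> g | j | Rg | gR | SeW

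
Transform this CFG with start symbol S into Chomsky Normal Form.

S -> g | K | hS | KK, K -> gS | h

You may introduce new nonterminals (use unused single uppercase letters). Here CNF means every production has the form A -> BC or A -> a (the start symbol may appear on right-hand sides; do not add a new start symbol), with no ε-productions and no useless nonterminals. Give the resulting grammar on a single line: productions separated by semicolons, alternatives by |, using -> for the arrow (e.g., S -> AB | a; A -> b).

No ε-productions.
After unit-elimination: S -> g | h | KK | gS | hS; K -> h | gS.
TERM: introduce A -> g, B -> h and substitute in every rule of length ≥2.

S -> g | h | AS | BS | KK; A -> g; B -> h; K -> h | AS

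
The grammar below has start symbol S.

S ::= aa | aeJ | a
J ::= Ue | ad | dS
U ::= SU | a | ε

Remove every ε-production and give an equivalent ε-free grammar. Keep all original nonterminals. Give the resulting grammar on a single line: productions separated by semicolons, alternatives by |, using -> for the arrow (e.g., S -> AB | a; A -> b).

S -> a | aa | aeJ; J -> e | Ue | ad | dS; U -> S | a | SU

Nullable set: {U}.
J -> Ue: U nullable, giving Ue | e.
Drop U -> ε.
U -> SU: U nullable, giving S | SU.
Unchanged (no nullable symbols): S -> a; S -> aa; S -> aeJ; J -> ad; J -> dS; U -> a.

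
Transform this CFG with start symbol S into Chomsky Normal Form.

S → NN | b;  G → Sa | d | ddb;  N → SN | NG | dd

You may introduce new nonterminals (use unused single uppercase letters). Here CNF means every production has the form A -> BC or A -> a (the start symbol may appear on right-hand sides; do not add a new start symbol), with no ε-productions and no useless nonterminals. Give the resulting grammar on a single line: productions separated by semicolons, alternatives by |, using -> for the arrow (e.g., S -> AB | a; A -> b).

No ε-productions.
No unit productions to eliminate.
TERM: introduce A -> a, C -> b, B -> d and substitute in every rule of length ≥2.
BIN: G -> BBC becomes G -> BD, D -> BC.

S -> b | NN; A -> a; B -> d; C -> b; D -> BC; G -> d | BD | SA; N -> BB | NG | SN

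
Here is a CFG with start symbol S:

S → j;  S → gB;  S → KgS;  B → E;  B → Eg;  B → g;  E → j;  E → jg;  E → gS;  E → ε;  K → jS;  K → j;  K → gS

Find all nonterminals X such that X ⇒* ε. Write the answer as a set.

Directly nullable (have an ε-rule): {E}.
B is nullable via B -> E (every symbol on the right is already known nullable).
Not nullable: K, S — each has a terminal in every rule's right-hand side or depends on a non-nullable symbol.

{B, E}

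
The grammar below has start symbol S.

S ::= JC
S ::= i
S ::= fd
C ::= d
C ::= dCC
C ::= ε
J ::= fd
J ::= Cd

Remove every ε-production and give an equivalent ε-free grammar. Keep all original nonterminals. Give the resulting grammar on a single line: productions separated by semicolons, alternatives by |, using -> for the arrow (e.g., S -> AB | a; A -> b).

Nullable set: {C}.
S -> JC: C nullable, giving J | JC.
Drop C -> ε.
C -> dCC: C, C nullable, giving d | dC | dCC.
J -> Cd: C nullable, giving Cd | d.
Unchanged (no nullable symbols): S -> fd; S -> i; C -> d; J -> fd.

S -> J | i | JC | fd; C -> d | dC | dCC; J -> d | Cd | fd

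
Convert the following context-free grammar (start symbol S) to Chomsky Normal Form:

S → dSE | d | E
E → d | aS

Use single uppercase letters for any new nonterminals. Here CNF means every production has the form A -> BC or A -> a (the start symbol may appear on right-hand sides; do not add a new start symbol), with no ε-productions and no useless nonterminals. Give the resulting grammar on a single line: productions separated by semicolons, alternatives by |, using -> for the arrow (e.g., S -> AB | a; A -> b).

S -> d | AS | BC; A -> a; B -> d; C -> SE; E -> d | AS

No ε-productions.
After unit-elimination: S -> d | aS | dSE; E -> d | aS.
TERM: introduce A -> a, B -> d and substitute in every rule of length ≥2.
BIN: S -> BSE becomes S -> BC, C -> SE.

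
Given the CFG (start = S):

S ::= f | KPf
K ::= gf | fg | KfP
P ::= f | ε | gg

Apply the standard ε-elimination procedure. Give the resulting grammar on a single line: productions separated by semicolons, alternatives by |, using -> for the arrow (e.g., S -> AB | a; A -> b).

S -> f | Kf | KPf; K -> Kf | fg | gf | KfP; P -> f | gg

Nullable set: {P}.
S -> KPf: P nullable, giving KPf | Kf.
K -> KfP: P nullable, giving Kf | KfP.
Drop P -> ε.
Unchanged (no nullable symbols): S -> f; K -> fg; K -> gf; P -> f; P -> gg.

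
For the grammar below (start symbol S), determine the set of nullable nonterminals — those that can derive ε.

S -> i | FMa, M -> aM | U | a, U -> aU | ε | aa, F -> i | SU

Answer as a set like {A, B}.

Directly nullable (have an ε-rule): {U}.
M is nullable via M -> U (every symbol on the right is already known nullable).
Not nullable: F, S — each has a terminal in every rule's right-hand side or depends on a non-nullable symbol.

{M, U}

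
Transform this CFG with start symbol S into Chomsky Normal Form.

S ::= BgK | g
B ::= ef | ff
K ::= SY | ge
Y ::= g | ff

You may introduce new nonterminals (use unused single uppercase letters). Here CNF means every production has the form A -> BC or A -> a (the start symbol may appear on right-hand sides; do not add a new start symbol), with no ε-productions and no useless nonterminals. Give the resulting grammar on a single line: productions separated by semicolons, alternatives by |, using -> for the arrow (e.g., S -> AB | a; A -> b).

No ε-productions.
No unit productions to eliminate.
TERM: introduce A -> e, C -> f, D -> g and substitute in every rule of length ≥2.
BIN: S -> BDK becomes S -> BE, E -> DK.

S -> g | BE; A -> e; B -> AC | CC; C -> f; D -> g; E -> DK; K -> DA | SY; Y -> g | CC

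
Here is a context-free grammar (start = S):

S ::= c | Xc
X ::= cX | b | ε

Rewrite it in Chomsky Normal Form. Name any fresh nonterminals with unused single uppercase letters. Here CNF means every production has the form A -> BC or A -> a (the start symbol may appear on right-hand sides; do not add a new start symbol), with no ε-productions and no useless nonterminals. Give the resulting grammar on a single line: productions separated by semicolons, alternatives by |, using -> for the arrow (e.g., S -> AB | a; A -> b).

S -> c | XA; A -> c; X -> b | c | AX

Nullable: {X}; after ε-elimination: S -> c | Xc; X -> b | c | cX.
No unit productions to eliminate.
TERM: introduce A -> c and substitute in every rule of length ≥2.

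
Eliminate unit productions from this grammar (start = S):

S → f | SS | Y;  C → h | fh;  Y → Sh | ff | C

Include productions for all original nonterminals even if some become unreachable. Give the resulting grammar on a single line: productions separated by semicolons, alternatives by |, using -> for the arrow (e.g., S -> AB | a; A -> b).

S -> f | h | SS | Sh | ff | fh; C -> h | fh; Y -> h | Sh | ff | fh

Unit productions: S->Y, Y->C.
Unit pairs (A ⇒* B via units): (S,C), (S,Y), (Y,C).
S: inherits non-unit rules of {C, S, Y} → SS | Sh | f | ff | fh | h.
C: inherits non-unit rules of {C} → fh | h.
Y: inherits non-unit rules of {C, Y} → Sh | ff | fh | h.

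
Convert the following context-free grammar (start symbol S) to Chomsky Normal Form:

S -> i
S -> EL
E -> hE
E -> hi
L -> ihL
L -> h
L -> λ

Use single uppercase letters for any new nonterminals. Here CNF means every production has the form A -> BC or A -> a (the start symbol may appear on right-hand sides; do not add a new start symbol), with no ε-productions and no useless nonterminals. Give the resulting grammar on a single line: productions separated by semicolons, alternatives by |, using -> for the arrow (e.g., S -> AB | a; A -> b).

S -> i | AB | AE | EL; A -> h; B -> i; C -> AL; E -> AB | AE; L -> h | BA | BC

Nullable: {L}; after ε-elimination: S -> E | i | EL; E -> hE | hi; L -> h | ih | ihL.
After unit-elimination: S -> i | EL | hE | hi; E -> hE | hi; L -> h | ih | ihL.
TERM: introduce A -> h, B -> i and substitute in every rule of length ≥2.
BIN: L -> BAL becomes L -> BC, C -> AL.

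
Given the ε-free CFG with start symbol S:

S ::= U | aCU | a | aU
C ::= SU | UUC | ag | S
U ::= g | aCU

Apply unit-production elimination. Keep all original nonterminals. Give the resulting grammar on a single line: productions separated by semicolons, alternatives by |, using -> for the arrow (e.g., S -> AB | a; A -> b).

S -> a | g | aU | aCU; C -> a | g | SU | aU | ag | UUC | aCU; U -> g | aCU

Unit productions: C->S, S->U.
Unit pairs (A ⇒* B via units): (C,S), (C,U), (S,U).
S: inherits non-unit rules of {S, U} → a | aCU | aU | g.
C: inherits non-unit rules of {C, S, U} → SU | UUC | a | aCU | aU | ag | g.
U: inherits non-unit rules of {U} → aCU | g.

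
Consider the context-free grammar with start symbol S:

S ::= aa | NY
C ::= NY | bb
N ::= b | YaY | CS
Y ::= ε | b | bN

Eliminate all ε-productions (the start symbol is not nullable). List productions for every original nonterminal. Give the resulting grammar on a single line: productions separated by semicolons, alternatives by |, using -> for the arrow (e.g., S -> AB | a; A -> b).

Nullable set: {Y}.
S -> NY: Y nullable, giving N | NY.
C -> NY: Y nullable, giving N | NY.
N -> YaY: Y, Y nullable, giving Ya | YaY | a | aY.
Drop Y -> ε.
Unchanged (no nullable symbols): S -> aa; C -> bb; N -> CS; N -> b; Y -> b; Y -> bN.

S -> N | NY | aa; C -> N | NY | bb; N -> a | b | CS | Ya | aY | YaY; Y -> b | bN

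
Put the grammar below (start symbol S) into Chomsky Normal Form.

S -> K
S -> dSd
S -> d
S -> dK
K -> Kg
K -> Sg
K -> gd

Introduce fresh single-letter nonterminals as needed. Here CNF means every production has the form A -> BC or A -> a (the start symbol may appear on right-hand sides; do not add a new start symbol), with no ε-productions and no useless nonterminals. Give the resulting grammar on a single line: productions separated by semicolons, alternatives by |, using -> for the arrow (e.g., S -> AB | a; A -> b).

S -> d | AB | BC | BK | KA | SA; A -> g; B -> d; C -> SB; K -> AB | KA | SA

No ε-productions.
After unit-elimination: S -> d | Kg | Sg | dK | gd | dSd; K -> Kg | Sg | gd.
TERM: introduce B -> d, A -> g and substitute in every rule of length ≥2.
BIN: S -> BSB becomes S -> BC, C -> SB.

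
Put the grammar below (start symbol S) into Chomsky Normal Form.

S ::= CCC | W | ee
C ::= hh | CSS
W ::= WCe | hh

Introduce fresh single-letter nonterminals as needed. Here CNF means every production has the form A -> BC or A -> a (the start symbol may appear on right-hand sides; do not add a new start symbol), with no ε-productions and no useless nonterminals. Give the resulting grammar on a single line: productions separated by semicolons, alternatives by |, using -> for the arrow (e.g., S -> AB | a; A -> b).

No ε-productions.
After unit-elimination: S -> ee | hh | CCC | WCe; C -> hh | CSS; W -> hh | WCe.
TERM: introduce B -> e, A -> h and substitute in every rule of length ≥2.
BIN: C -> CSS becomes C -> CD, D -> SS; S -> CCC becomes S -> CE, E -> CC; S -> WCB becomes S -> WF, F -> CB; W -> WCB becomes W -> WG, G -> CB.

S -> AA | BB | CE | WF; A -> h; B -> e; C -> AA | CD; D -> SS; E -> CC; F -> CB; G -> CB; W -> AA | WG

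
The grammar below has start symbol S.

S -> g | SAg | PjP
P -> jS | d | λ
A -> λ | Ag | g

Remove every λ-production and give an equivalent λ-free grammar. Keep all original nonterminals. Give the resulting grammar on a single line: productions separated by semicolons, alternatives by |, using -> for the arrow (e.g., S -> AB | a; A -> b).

Nullable set: {A, P}.
S -> PjP: P, P nullable, giving Pj | PjP | j | jP.
S -> SAg: A nullable, giving SAg | Sg.
Drop A -> λ.
A -> Ag: A nullable, giving Ag | g.
Drop P -> λ.
Unchanged (no nullable symbols): S -> g; A -> g; P -> d; P -> jS.

S -> g | j | Pj | Sg | jP | PjP | SAg; A -> g | Ag; P -> d | jS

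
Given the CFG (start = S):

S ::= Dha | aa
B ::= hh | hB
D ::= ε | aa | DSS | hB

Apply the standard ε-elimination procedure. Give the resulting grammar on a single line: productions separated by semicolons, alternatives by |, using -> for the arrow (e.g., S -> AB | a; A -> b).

S -> aa | ha | Dha; B -> hB | hh; D -> SS | aa | hB | DSS

Nullable set: {D}.
S -> Dha: D nullable, giving Dha | ha.
Drop D -> ε.
D -> DSS: D nullable, giving DSS | SS.
Unchanged (no nullable symbols): S -> aa; B -> hB; B -> hh; D -> aa; D -> hB.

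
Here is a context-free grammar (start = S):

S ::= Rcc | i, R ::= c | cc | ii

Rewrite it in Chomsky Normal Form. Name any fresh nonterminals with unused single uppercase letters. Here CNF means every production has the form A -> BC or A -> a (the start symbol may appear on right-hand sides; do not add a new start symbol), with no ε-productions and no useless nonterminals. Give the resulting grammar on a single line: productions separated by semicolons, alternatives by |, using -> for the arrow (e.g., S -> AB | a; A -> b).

S -> i | RC; A -> c; B -> i; C -> AA; R -> c | AA | BB

No ε-productions.
No unit productions to eliminate.
TERM: introduce A -> c, B -> i and substitute in every rule of length ≥2.
BIN: S -> RAA becomes S -> RC, C -> AA.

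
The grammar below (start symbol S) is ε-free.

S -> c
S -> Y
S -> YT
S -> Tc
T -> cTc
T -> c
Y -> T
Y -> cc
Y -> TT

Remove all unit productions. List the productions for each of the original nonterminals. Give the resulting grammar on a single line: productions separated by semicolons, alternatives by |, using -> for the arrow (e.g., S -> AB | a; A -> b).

Unit productions: S->Y, Y->T.
Unit pairs (A ⇒* B via units): (S,T), (S,Y), (Y,T).
S: inherits non-unit rules of {S, T, Y} → TT | Tc | YT | c | cTc | cc.
T: inherits non-unit rules of {T} → c | cTc.
Y: inherits non-unit rules of {T, Y} → TT | c | cTc | cc.

S -> c | TT | Tc | YT | cc | cTc; T -> c | cTc; Y -> c | TT | cc | cTc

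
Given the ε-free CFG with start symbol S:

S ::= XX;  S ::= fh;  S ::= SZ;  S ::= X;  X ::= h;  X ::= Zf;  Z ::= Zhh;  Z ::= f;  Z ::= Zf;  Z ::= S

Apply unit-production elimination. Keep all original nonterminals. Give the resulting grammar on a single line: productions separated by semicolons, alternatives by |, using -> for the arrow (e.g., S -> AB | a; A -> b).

Unit productions: S->X, Z->S.
Unit pairs (A ⇒* B via units): (S,X), (Z,S), (Z,X).
S: inherits non-unit rules of {S, X} → SZ | XX | Zf | fh | h.
X: inherits non-unit rules of {X} → Zf | h.
Z: inherits non-unit rules of {S, X, Z} → SZ | XX | Zf | Zhh | f | fh | h.

S -> h | SZ | XX | Zf | fh; X -> h | Zf; Z -> f | h | SZ | XX | Zf | fh | Zhh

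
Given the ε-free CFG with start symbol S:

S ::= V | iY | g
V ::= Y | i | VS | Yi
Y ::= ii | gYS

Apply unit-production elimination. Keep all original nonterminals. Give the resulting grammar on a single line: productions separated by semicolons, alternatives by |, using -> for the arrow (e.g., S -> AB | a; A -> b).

S -> g | i | VS | Yi | iY | ii | gYS; V -> i | VS | Yi | ii | gYS; Y -> ii | gYS

Unit productions: S->V, V->Y.
Unit pairs (A ⇒* B via units): (S,V), (S,Y), (V,Y).
S: inherits non-unit rules of {S, V, Y} → VS | Yi | g | gYS | i | iY | ii.
V: inherits non-unit rules of {V, Y} → VS | Yi | gYS | i | ii.
Y: inherits non-unit rules of {Y} → gYS | ii.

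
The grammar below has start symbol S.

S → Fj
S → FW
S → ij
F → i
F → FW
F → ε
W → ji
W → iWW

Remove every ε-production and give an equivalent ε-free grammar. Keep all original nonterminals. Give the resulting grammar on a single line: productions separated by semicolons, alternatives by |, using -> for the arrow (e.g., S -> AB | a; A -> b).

Nullable set: {F}.
S -> FW: F nullable, giving FW | W.
S -> Fj: F nullable, giving Fj | j.
Drop F -> ε.
F -> FW: F nullable, giving FW | W.
Unchanged (no nullable symbols): S -> ij; F -> i; W -> iWW; W -> ji.

S -> W | j | FW | Fj | ij; F -> W | i | FW; W -> ji | iWW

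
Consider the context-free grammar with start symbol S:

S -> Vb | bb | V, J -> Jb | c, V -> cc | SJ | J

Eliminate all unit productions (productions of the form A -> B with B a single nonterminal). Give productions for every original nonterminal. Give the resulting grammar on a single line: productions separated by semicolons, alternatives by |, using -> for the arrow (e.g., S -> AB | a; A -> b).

Unit productions: S->V, V->J.
Unit pairs (A ⇒* B via units): (S,J), (S,V), (V,J).
S: inherits non-unit rules of {J, S, V} → Jb | SJ | Vb | bb | c | cc.
J: inherits non-unit rules of {J} → Jb | c.
V: inherits non-unit rules of {J, V} → Jb | SJ | c | cc.

S -> c | Jb | SJ | Vb | bb | cc; J -> c | Jb; V -> c | Jb | SJ | cc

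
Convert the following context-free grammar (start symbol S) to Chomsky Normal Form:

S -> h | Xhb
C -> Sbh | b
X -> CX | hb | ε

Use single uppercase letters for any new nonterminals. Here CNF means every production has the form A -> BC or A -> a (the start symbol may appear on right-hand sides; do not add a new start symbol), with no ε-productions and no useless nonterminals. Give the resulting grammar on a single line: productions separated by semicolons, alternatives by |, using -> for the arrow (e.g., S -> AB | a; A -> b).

S -> h | BA | XE; A -> b; B -> h; C -> b | SD; D -> AB; E -> BA; F -> AB; X -> b | BA | CX | SF

Nullable: {X}; after ε-elimination: S -> h | hb | Xhb; C -> b | Sbh; X -> C | CX | hb.
After unit-elimination: S -> h | hb | Xhb; C -> b | Sbh; X -> b | CX | hb | Sbh.
TERM: introduce A -> b, B -> h and substitute in every rule of length ≥2.
BIN: C -> SAB becomes C -> SD, D -> AB; S -> XBA becomes S -> XE, E -> BA; X -> SAB becomes X -> SF, F -> AB.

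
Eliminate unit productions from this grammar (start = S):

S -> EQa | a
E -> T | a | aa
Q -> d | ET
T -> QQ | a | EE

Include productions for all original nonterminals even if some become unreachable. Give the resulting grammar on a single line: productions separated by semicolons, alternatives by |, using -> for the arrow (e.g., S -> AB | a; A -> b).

Unit productions: E->T.
Unit pairs (A ⇒* B via units): (E,T).
S: inherits non-unit rules of {S} → EQa | a.
E: inherits non-unit rules of {E, T} → EE | QQ | a | aa.
Q: inherits non-unit rules of {Q} → ET | d.
T: inherits non-unit rules of {T} → EE | QQ | a.

S -> a | EQa; E -> a | EE | QQ | aa; Q -> d | ET; T -> a | EE | QQ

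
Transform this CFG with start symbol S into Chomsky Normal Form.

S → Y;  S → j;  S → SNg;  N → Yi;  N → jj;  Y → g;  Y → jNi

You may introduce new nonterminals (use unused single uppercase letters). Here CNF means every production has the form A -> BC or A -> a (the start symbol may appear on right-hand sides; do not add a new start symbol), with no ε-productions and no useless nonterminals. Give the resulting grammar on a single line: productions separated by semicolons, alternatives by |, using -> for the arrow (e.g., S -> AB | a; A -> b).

S -> g | j | BD | SE; A -> i; B -> j; C -> g; D -> NA; E -> NC; F -> NA; N -> BB | YA; Y -> g | BF

No ε-productions.
After unit-elimination: S -> g | j | SNg | jNi; N -> Yi | jj; Y -> g | jNi.
TERM: introduce C -> g, A -> i, B -> j and substitute in every rule of length ≥2.
BIN: S -> BNA becomes S -> BD, D -> NA; S -> SNC becomes S -> SE, E -> NC; Y -> BNA becomes Y -> BF, F -> NA.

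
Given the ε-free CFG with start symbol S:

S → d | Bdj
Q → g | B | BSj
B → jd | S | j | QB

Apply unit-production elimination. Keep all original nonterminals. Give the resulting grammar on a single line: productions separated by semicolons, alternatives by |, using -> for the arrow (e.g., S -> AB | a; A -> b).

Unit productions: B->S, Q->B.
Unit pairs (A ⇒* B via units): (B,S), (Q,B), (Q,S).
S: inherits non-unit rules of {S} → Bdj | d.
B: inherits non-unit rules of {B, S} → Bdj | QB | d | j | jd.
Q: inherits non-unit rules of {B, Q, S} → BSj | Bdj | QB | d | g | j | jd.

S -> d | Bdj; B -> d | j | QB | jd | Bdj; Q -> d | g | j | QB | jd | BSj | Bdj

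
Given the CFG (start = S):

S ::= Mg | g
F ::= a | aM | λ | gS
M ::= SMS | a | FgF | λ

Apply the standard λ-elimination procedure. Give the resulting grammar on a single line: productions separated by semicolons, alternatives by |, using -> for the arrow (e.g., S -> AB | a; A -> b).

S -> g | Mg; F -> a | aM | gS; M -> a | g | Fg | SS | gF | FgF | SMS

Nullable set: {F, M}.
S -> Mg: M nullable, giving Mg | g.
Drop F -> λ.
F -> aM: M nullable, giving a | aM.
Drop M -> λ.
M -> FgF: F, F nullable, giving Fg | FgF | g | gF.
M -> SMS: M nullable, giving SMS | SS.
Unchanged (no nullable symbols): S -> g; F -> a; F -> gS; M -> a.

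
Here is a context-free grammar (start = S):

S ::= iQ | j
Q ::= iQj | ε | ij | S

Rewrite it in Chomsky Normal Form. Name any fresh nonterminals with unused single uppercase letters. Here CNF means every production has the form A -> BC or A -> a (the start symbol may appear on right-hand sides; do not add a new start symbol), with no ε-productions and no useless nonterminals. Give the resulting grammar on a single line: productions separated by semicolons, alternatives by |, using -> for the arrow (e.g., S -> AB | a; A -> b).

S -> i | j | AQ; A -> i; B -> j; C -> QB; Q -> i | j | AB | AC | AQ

Nullable: {Q}; after ε-elimination: S -> i | j | iQ; Q -> S | ij | iQj.
After unit-elimination: S -> i | j | iQ; Q -> i | j | iQ | ij | iQj.
TERM: introduce A -> i, B -> j and substitute in every rule of length ≥2.
BIN: Q -> AQB becomes Q -> AC, C -> QB.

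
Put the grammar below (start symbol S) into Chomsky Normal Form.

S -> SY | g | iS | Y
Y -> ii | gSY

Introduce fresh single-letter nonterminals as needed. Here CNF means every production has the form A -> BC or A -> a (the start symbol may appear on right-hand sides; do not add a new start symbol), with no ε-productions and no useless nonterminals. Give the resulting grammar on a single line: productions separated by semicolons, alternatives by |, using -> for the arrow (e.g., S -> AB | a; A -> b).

S -> g | AC | BB | BS | SY; A -> g; B -> i; C -> SY; D -> SY; Y -> AD | BB

No ε-productions.
After unit-elimination: S -> g | SY | iS | ii | gSY; Y -> ii | gSY.
TERM: introduce A -> g, B -> i and substitute in every rule of length ≥2.
BIN: S -> ASY becomes S -> AC, C -> SY; Y -> ASY becomes Y -> AD, D -> SY.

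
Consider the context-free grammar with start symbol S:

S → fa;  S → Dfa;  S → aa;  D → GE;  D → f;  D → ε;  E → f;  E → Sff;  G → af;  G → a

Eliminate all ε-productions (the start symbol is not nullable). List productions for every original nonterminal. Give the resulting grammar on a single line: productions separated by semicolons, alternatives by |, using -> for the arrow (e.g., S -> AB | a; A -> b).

S -> aa | fa | Dfa; D -> f | GE; E -> f | Sff; G -> a | af

Nullable set: {D}.
S -> Dfa: D nullable, giving Dfa | fa.
Drop D -> ε.
Unchanged (no nullable symbols): S -> aa; S -> fa; D -> GE; D -> f; E -> Sff; E -> f; G -> a; G -> af.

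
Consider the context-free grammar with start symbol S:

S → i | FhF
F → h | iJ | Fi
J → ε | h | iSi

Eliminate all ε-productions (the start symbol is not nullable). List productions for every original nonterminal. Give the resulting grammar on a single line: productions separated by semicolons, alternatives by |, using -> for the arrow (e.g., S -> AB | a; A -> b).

S -> i | FhF; F -> h | i | Fi | iJ; J -> h | iSi

Nullable set: {J}.
F -> iJ: J nullable, giving i | iJ.
Drop J -> ε.
Unchanged (no nullable symbols): S -> FhF; S -> i; F -> Fi; F -> h; J -> h; J -> iSi.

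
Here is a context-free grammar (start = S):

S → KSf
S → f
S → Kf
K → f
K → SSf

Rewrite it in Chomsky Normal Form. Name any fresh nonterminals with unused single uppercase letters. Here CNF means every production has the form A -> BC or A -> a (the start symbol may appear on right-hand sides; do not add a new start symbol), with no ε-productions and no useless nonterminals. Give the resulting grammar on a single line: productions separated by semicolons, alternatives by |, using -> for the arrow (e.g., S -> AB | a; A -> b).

S -> f | KA | KC; A -> f; B -> SA; C -> SA; K -> f | SB

No ε-productions.
No unit productions to eliminate.
TERM: introduce A -> f and substitute in every rule of length ≥2.
BIN: K -> SSA becomes K -> SB, B -> SA; S -> KSA becomes S -> KC, C -> SA.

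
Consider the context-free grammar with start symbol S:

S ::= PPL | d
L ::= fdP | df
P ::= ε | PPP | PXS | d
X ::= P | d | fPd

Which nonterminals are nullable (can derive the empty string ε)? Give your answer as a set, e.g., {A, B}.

Directly nullable (have an ε-rule): {P}.
X is nullable via X -> P (every symbol on the right is already known nullable).
Not nullable: L, S — each has a terminal in every rule's right-hand side or depends on a non-nullable symbol.

{P, X}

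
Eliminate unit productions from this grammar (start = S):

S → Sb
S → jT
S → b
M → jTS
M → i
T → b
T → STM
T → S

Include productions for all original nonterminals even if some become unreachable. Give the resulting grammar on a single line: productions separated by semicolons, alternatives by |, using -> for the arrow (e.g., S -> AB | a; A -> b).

S -> b | Sb | jT; M -> i | jTS; T -> b | Sb | jT | STM

Unit productions: T->S.
Unit pairs (A ⇒* B via units): (T,S).
S: inherits non-unit rules of {S} → Sb | b | jT.
M: inherits non-unit rules of {M} → i | jTS.
T: inherits non-unit rules of {S, T} → STM | Sb | b | jT.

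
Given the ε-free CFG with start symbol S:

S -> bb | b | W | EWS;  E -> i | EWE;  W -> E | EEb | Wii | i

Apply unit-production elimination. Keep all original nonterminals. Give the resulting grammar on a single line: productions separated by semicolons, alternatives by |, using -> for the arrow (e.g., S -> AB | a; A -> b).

S -> b | i | bb | EEb | EWE | EWS | Wii; E -> i | EWE; W -> i | EEb | EWE | Wii

Unit productions: S->W, W->E.
Unit pairs (A ⇒* B via units): (S,E), (S,W), (W,E).
S: inherits non-unit rules of {E, S, W} → EEb | EWE | EWS | Wii | b | bb | i.
E: inherits non-unit rules of {E} → EWE | i.
W: inherits non-unit rules of {E, W} → EEb | EWE | Wii | i.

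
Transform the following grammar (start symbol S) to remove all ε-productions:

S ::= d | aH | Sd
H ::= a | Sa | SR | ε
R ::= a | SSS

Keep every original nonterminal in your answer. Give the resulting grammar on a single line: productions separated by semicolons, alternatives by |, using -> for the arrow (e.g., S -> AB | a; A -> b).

Nullable set: {H}.
S -> aH: H nullable, giving a | aH.
Drop H -> ε.
Unchanged (no nullable symbols): S -> Sd; S -> d; H -> SR; H -> Sa; H -> a; R -> SSS; R -> a.

S -> a | d | Sd | aH; H -> a | SR | Sa; R -> a | SSS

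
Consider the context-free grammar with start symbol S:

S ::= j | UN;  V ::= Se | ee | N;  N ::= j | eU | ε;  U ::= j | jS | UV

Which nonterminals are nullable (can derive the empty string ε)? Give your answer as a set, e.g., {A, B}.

{N, V}

Directly nullable (have an ε-rule): {N}.
V is nullable via V -> N (every symbol on the right is already known nullable).
Not nullable: S, U — each has a terminal in every rule's right-hand side or depends on a non-nullable symbol.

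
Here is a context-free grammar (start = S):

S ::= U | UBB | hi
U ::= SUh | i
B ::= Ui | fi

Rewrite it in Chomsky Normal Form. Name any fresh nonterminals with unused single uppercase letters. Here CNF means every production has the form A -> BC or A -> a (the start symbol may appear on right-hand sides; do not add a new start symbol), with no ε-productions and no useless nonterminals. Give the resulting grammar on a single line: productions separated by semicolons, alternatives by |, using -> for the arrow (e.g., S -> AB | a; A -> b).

No ε-productions.
After unit-elimination: S -> i | hi | SUh | UBB; B -> Ui | fi; U -> i | SUh.
TERM: introduce C -> f, D -> h, A -> i and substitute in every rule of length ≥2.
BIN: S -> SUD becomes S -> SE, E -> UD; S -> UBB becomes S -> UF, F -> BB; U -> SUD becomes U -> SG, G -> UD.

S -> i | DA | SE | UF; A -> i; B -> CA | UA; C -> f; D -> h; E -> UD; F -> BB; G -> UD; U -> i | SG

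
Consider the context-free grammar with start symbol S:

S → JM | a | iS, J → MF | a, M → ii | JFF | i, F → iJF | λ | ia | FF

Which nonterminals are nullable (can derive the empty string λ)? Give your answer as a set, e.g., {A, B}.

{F}

Directly nullable (have an ε-rule): {F}.
Not nullable: J, M, S — each has a terminal in every rule's right-hand side or depends on a non-nullable symbol.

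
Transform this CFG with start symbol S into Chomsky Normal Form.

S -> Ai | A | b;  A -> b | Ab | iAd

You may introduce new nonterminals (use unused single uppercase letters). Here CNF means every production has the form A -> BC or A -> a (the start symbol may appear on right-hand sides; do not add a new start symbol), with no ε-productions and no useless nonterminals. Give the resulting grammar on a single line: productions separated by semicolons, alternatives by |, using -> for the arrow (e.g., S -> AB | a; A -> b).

No ε-productions.
After unit-elimination: S -> b | Ab | Ai | iAd; A -> b | Ab | iAd.
TERM: introduce B -> b, D -> d, C -> i and substitute in every rule of length ≥2.
BIN: A -> CAD becomes A -> CE, E -> AD; S -> CAD becomes S -> CF, F -> AD.

S -> b | AB | AC | CF; A -> b | AB | CE; B -> b; C -> i; D -> d; E -> AD; F -> AD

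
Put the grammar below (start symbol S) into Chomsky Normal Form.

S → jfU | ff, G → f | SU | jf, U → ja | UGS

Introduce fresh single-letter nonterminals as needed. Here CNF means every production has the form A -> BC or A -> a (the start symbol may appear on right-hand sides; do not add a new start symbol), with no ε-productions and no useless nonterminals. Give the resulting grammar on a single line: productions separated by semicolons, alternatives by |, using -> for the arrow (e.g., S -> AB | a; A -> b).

S -> AD | BB; A -> j; B -> f; C -> a; D -> BU; E -> GS; G -> f | AB | SU; U -> AC | UE

No ε-productions.
No unit productions to eliminate.
TERM: introduce C -> a, B -> f, A -> j and substitute in every rule of length ≥2.
BIN: S -> ABU becomes S -> AD, D -> BU; U -> UGS becomes U -> UE, E -> GS.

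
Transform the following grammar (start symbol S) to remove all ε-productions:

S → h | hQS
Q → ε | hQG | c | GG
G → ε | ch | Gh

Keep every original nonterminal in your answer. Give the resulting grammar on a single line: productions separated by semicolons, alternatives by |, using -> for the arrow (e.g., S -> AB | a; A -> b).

Nullable set: {G, Q}.
S -> hQS: Q nullable, giving hQS | hS.
Drop G -> ε.
G -> Gh: G nullable, giving Gh | h.
Drop Q -> ε.
Q -> GG: G, G nullable, giving G | GG.
Q -> hQG: Q, G nullable, giving h | hG | hQ | hQG.
Unchanged (no nullable symbols): S -> h; G -> ch; Q -> c.

S -> h | hS | hQS; G -> h | Gh | ch; Q -> G | c | h | GG | hG | hQ | hQG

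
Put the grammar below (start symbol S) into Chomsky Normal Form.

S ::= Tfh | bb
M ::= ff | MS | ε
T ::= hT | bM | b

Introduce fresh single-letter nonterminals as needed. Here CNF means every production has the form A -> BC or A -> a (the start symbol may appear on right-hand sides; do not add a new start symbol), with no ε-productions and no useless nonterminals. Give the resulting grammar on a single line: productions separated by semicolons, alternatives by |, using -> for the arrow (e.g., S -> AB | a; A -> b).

Nullable: {M}; after ε-elimination: S -> bb | Tfh; M -> S | MS | ff; T -> b | bM | hT.
After unit-elimination: S -> bb | Tfh; M -> MS | bb | ff | Tfh; T -> b | bM | hT.
TERM: introduce C -> b, A -> f, B -> h and substitute in every rule of length ≥2.
BIN: M -> TAB becomes M -> TD, D -> AB; S -> TAB becomes S -> TE, E -> AB.

S -> CC | TE; A -> f; B -> h; C -> b; D -> AB; E -> AB; M -> AA | CC | MS | TD; T -> b | BT | CM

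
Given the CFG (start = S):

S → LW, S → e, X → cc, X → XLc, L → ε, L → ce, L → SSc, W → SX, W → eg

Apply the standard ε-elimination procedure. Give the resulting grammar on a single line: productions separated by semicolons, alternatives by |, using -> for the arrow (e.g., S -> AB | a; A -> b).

S -> W | e | LW; L -> ce | SSc; W -> SX | eg; X -> Xc | cc | XLc

Nullable set: {L}.
S -> LW: L nullable, giving LW | W.
Drop L -> ε.
X -> XLc: L nullable, giving XLc | Xc.
Unchanged (no nullable symbols): S -> e; L -> SSc; L -> ce; W -> SX; W -> eg; X -> cc.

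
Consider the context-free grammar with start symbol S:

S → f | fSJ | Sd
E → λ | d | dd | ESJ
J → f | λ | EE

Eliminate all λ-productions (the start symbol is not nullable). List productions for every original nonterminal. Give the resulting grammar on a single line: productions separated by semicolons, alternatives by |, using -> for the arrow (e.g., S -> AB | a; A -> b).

S -> f | Sd | fS | fSJ; E -> S | d | ES | SJ | dd | ESJ; J -> E | f | EE

Nullable set: {E, J}.
S -> fSJ: J nullable, giving fS | fSJ.
Drop E -> λ.
E -> ESJ: E, J nullable, giving ES | ESJ | S | SJ.
Drop J -> λ.
J -> EE: E, E nullable, giving E | EE.
Unchanged (no nullable symbols): S -> Sd; S -> f; E -> d; E -> dd; J -> f.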